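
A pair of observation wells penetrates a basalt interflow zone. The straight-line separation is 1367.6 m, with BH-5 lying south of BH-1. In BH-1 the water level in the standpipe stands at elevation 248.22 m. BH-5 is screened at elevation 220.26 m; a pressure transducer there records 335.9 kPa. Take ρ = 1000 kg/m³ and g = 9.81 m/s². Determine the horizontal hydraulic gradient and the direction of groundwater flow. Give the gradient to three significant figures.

i ≈ 0.00459; groundwater flows toward the north

Total head at BH-1: h = 248.22 m (water level in the piezometer is the total head).
Pressure head at BH-5: ψ = P/(ρg) = 335.9×1000 / (1000 × 9.81) = 34.24 m.
Total head at BH-5: h = z + ψ = 220.26 + 34.24 = 254.50 m.
Head difference: h(BH-1) − h(BH-5) = 248.22 − 254.50 = -6.28 m.
Hydraulic gradient: i = |Δh| / L = 6.28 / 1367.6 = 0.00459.
Flow is from higher to lower head: from BH-5 toward BH-1, i.e. toward the north.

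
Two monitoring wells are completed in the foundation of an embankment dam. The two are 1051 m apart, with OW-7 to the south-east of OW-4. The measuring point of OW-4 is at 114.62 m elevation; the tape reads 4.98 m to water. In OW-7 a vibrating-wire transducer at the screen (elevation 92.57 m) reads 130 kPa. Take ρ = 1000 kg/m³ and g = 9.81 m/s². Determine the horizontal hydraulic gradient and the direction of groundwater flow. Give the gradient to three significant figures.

i ≈ 0.00363; groundwater flows toward the south-east

Total head at OW-4: h = 114.62 − 4.98 = 109.64 m.
Pressure head at OW-7: ψ = P/(ρg) = 130×1000 / (1000 × 9.81) = 13.25 m.
Total head at OW-7: h = z + ψ = 92.57 + 13.25 = 105.82 m.
Head difference: h(OW-4) − h(OW-7) = 109.64 − 105.82 = 3.82 m.
Hydraulic gradient: i = |Δh| / L = 3.82 / 1051 = 0.00363.
Flow is from higher to lower head: from OW-4 toward OW-7, i.e. toward the south-east.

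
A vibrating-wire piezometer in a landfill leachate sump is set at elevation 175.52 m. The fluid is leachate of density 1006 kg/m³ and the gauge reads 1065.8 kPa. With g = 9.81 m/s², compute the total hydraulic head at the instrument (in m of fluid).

ψ = P/(ρg) = 1065.8×1000 / (1006 × 9.81) = 108.00 m.
h = z + ψ = 175.52 + 108.00 = 283.52 m.

h ≈ 283.52 m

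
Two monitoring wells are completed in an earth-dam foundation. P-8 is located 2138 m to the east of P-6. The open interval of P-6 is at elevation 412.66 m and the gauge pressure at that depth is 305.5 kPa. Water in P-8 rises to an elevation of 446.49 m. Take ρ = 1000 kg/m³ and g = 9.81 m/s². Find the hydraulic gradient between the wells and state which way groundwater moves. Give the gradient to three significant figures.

Pressure head at P-6: ψ = P/(ρg) = 305.5×1000 / (1000 × 9.81) = 31.14 m.
Total head at P-6: h = z + ψ = 412.66 + 31.14 = 443.80 m.
Total head at P-8: h = 446.49 m (water level in the piezometer is the total head).
Head difference: h(P-6) − h(P-8) = 443.80 − 446.49 = -2.69 m.
Hydraulic gradient: i = |Δh| / L = 2.69 / 2138 = 0.00126.
Flow is from higher to lower head: from P-8 toward P-6, i.e. toward the west.

i ≈ 0.00126; groundwater flows toward the west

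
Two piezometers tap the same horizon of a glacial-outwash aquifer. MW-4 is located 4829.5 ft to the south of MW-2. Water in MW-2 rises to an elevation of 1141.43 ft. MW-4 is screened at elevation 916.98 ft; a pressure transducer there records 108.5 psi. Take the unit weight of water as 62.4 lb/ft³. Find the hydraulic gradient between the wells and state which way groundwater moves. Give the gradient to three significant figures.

Total head at MW-2: h = 1141.43 ft (water level in the piezometer is the total head).
Pressure head at MW-4: ψ = 144·P/γ = 144 × 108.5 / 62.4 = 250.38 ft.
Total head at MW-4: h = z + ψ = 916.98 + 250.38 = 1167.36 ft.
Head difference: h(MW-2) − h(MW-4) = 1141.43 − 1167.36 = -25.93 ft.
Hydraulic gradient: i = |Δh| / L = 25.93 / 4829.5 = 0.00537.
Flow is from higher to lower head: from MW-4 toward MW-2, i.e. toward the north.

i ≈ 0.00537; groundwater flows toward the north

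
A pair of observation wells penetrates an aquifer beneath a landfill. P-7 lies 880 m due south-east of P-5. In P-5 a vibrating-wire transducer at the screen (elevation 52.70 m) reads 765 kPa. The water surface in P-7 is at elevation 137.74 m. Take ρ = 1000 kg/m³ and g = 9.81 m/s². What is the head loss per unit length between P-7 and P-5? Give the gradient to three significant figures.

i ≈ 0.00802 m/m

Pressure head at P-5: ψ = P/(ρg) = 765×1000 / (1000 × 9.81) = 77.98 m.
Total head at P-5: h = z + ψ = 52.70 + 77.98 = 130.68 m.
Total head at P-7: h = 137.74 m (water level in the piezometer is the total head).
Head difference: h(P-5) − h(P-7) = 130.68 − 137.74 = -7.06 m.
Hydraulic gradient: i = |Δh| / L = 7.06 / 880 = 0.00802.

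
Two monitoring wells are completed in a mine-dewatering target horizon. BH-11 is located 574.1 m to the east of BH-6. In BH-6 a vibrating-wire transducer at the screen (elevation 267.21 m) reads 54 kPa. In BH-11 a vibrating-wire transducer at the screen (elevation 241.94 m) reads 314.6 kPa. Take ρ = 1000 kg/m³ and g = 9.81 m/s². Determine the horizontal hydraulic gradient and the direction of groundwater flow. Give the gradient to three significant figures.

Pressure head at BH-6: ψ = P/(ρg) = 54×1000 / (1000 × 9.81) = 5.50 m.
Total head at BH-6: h = z + ψ = 267.21 + 5.50 = 272.71 m.
Pressure head at BH-11: ψ = P/(ρg) = 314.6×1000 / (1000 × 9.81) = 32.07 m.
Total head at BH-11: h = z + ψ = 241.94 + 32.07 = 274.01 m.
Head difference: h(BH-6) − h(BH-11) = 272.71 − 274.01 = -1.30 m.
Hydraulic gradient: i = |Δh| / L = 1.30 / 574.1 = 0.00226.
Flow is from higher to lower head: from BH-11 toward BH-6, i.e. toward the west.

i ≈ 0.00226; groundwater flows toward the west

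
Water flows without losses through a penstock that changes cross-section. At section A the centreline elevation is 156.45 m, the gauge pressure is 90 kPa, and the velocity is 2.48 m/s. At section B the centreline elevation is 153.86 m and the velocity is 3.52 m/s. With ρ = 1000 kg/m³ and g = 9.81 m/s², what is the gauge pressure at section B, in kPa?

P₂ ≈ 112 kPa

Pressure head at A: ψ₁ = P₁/(ρg) = 90×1000 / (1000 × 9.81) = 9.17 m.
Velocity heads: v₁²/2g = 2.48²/19.62 = 0.313 m; v₂²/2g = 3.52²/19.62 = 0.632 m.
Total head H = z₁ + ψ₁ + v₁²/2g = 156.45 + 9.17 + 0.313 = 165.93 m.
ψ₂ = H − z₂ − v₂²/2g = 165.93 − 153.86 − 0.632 = 11.44 m.
P₂ = ρgψ₂ = 1000 × 9.81 × 11.44 ≈ 112 kPa.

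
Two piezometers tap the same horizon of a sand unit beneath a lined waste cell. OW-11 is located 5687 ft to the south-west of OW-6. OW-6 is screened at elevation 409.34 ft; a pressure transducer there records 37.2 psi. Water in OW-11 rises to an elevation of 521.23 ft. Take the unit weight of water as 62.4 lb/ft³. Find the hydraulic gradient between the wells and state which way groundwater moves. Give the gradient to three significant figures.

Pressure head at OW-6: ψ = 144·P/γ = 144 × 37.2 / 62.4 = 85.85 ft.
Total head at OW-6: h = z + ψ = 409.34 + 85.85 = 495.19 ft.
Total head at OW-11: h = 521.23 ft (water level in the piezometer is the total head).
Head difference: h(OW-6) − h(OW-11) = 495.19 − 521.23 = -26.04 ft.
Hydraulic gradient: i = |Δh| / L = 26.04 / 5687 = 0.00458.
Flow is from higher to lower head: from OW-11 toward OW-6, i.e. toward the north-east.

i ≈ 0.00458; groundwater flows toward the north-east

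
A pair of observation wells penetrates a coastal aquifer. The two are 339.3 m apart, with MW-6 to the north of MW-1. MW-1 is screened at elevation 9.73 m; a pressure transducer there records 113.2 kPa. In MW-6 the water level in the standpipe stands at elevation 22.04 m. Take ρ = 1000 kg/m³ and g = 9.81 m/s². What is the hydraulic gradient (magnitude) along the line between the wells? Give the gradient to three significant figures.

Pressure head at MW-1: ψ = P/(ρg) = 113.2×1000 / (1000 × 9.81) = 11.54 m.
Total head at MW-1: h = z + ψ = 9.73 + 11.54 = 21.27 m.
Total head at MW-6: h = 22.04 m (water level in the piezometer is the total head).
Head difference: h(MW-1) − h(MW-6) = 21.27 − 22.04 = -0.77 m.
Hydraulic gradient: i = |Δh| / L = 0.77 / 339.3 = 0.00227.

i ≈ 0.00227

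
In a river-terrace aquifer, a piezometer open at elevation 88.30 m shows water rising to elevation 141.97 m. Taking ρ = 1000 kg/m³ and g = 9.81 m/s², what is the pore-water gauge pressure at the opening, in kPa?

P ≈ 527 kPa

Pressure head ψ = h − z = 141.97 − 88.30 = 53.67 m.
P = ρgψ = 1000 × 9.81 × 53.67 = 526503 Pa ≈ 527 kPa.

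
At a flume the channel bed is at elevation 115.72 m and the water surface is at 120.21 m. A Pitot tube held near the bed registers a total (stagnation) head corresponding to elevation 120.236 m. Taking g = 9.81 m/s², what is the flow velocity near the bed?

Near the bed, under hydrostatic conditions, the piezometric head (z + ψ) equals the free-surface elevation, 120.21 m.
Velocity head = total − piezometric = 120.236 − 120.21 = 0.026 m.
v = √(2g·h_v) = √(2 × 9.81 × 0.026) = 0.714 m/s.

v ≈ 0.714 m/s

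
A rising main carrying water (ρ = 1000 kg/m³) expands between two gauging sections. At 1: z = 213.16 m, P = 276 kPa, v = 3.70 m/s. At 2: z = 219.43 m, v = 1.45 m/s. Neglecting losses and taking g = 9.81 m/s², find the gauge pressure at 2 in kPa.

P₂ ≈ 220 kPa

Pressure head at 1: ψ₁ = P₁/(ρg) = 276×1000 / (1000 × 9.81) = 28.13 m.
Velocity heads: v₁²/2g = 3.70²/19.62 = 0.698 m; v₂²/2g = 1.45²/19.62 = 0.107 m.
Total head H = z₁ + ψ₁ + v₁²/2g = 213.16 + 28.13 + 0.698 = 241.99 m.
ψ₂ = H − z₂ − v₂²/2g = 241.99 − 219.43 − 0.107 = 22.45 m.
P₂ = ρgψ₂ = 1000 × 9.81 × 22.45 ≈ 220 kPa.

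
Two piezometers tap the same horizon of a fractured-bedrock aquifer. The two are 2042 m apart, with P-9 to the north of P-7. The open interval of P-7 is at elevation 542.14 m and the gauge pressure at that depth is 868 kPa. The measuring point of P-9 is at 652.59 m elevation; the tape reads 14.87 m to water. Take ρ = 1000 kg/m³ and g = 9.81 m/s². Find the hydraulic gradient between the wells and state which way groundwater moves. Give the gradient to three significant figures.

Pressure head at P-7: ψ = P/(ρg) = 868×1000 / (1000 × 9.81) = 88.48 m.
Total head at P-7: h = z + ψ = 542.14 + 88.48 = 630.62 m.
Total head at P-9: h = 652.59 − 14.87 = 637.72 m.
Head difference: h(P-7) − h(P-9) = 630.62 − 637.72 = -7.10 m.
Hydraulic gradient: i = |Δh| / L = 7.10 / 2042 = 0.00348.
Flow is from higher to lower head: from P-9 toward P-7, i.e. toward the south.

i ≈ 0.00348; groundwater flows toward the south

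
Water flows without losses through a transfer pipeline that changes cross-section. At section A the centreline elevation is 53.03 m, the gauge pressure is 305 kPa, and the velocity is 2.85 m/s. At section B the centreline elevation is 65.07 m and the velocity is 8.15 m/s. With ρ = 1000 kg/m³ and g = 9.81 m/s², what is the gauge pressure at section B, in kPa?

P₂ ≈ 158 kPa

Pressure head at A: ψ₁ = P₁/(ρg) = 305×1000 / (1000 × 9.81) = 31.09 m.
Velocity heads: v₁²/2g = 2.85²/19.62 = 0.414 m; v₂²/2g = 8.15²/19.62 = 3.385 m.
Total head H = z₁ + ψ₁ + v₁²/2g = 53.03 + 31.09 + 0.414 = 84.53 m.
ψ₂ = H − z₂ − v₂²/2g = 84.53 − 65.07 − 3.385 = 16.08 m.
P₂ = ρgψ₂ = 1000 × 9.81 × 16.08 ≈ 158 kPa.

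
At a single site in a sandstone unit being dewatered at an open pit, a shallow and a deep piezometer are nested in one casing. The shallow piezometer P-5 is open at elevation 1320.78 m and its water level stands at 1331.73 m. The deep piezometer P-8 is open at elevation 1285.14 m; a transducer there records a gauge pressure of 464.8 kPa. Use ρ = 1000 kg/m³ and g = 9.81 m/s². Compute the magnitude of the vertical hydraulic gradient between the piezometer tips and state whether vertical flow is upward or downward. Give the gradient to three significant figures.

|i_v| ≈ 0.0222; vertical flow is upward

Total head at P-5: h = 1331.73 m (water level in the standpipe).
Pressure head at P-8: ψ = P/(ρg) = 464.8×1000 / (1000 × 9.81) = 47.38 m.
Total head at P-8: h = z + ψ = 1285.14 + 47.38 = 1332.52 m.
Δh = h(P-5) − h(P-8) = 1331.73 − 1332.52 = -0.79 m.
Vertical separation Δz = 1320.78 − 1285.14 = 35.64 m.
|i_v| = |Δh| / Δz = 0.79 / 35.64 = 0.0222.
Head is higher in the deep piezometer, so vertical flow is upward (discharge condition).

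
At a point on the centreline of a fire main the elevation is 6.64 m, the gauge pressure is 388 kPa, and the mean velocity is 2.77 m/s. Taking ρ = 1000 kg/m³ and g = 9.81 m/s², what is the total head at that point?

h ≈ 46.58 m

Pressure head ψ = P/(ρg) = 388×1000 / (1000 × 9.81) = 39.55 m.
Velocity head = v²/(2g) = 2.77² / (2 × 9.81) = 0.391 m.
h = z + ψ + v²/(2g) = 6.64 + 39.55 + 0.391 = 46.58 m.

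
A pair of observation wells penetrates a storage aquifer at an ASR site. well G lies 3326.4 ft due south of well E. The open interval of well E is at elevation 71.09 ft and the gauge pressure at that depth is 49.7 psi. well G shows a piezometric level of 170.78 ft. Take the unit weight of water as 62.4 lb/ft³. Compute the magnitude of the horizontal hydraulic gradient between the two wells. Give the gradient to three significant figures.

i ≈ 0.00451

Pressure head at well E: ψ = 144·P/γ = 144 × 49.7 / 62.4 = 114.69 ft.
Total head at well E: h = z + ψ = 71.09 + 114.69 = 185.78 ft.
Total head at well G: h = 170.78 ft (water level in the piezometer is the total head).
Head difference: h(well E) − h(well G) = 185.78 − 170.78 = 15.00 ft.
Hydraulic gradient: i = |Δh| / L = 15.00 / 3326.4 = 0.00451.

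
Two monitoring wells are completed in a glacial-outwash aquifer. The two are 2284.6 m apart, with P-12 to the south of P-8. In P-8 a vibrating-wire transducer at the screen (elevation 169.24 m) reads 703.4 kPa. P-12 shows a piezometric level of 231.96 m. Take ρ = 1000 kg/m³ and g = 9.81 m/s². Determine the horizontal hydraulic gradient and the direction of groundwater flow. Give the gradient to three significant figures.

i ≈ 0.00393; groundwater flows toward the south

Pressure head at P-8: ψ = P/(ρg) = 703.4×1000 / (1000 × 9.81) = 71.70 m.
Total head at P-8: h = z + ψ = 169.24 + 71.70 = 240.94 m.
Total head at P-12: h = 231.96 m (water level in the piezometer is the total head).
Head difference: h(P-8) − h(P-12) = 240.94 − 231.96 = 8.98 m.
Hydraulic gradient: i = |Δh| / L = 8.98 / 2284.6 = 0.00393.
Flow is from higher to lower head: from P-8 toward P-12, i.e. toward the south.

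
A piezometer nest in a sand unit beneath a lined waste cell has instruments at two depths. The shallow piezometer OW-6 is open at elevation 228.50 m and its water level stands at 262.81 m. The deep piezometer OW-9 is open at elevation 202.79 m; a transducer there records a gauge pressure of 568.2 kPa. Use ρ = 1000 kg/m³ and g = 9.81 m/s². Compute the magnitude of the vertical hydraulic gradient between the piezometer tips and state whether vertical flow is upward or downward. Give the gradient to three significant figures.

Total head at OW-6: h = 262.81 m (water level in the standpipe).
Pressure head at OW-9: ψ = P/(ρg) = 568.2×1000 / (1000 × 9.81) = 57.92 m.
Total head at OW-9: h = z + ψ = 202.79 + 57.92 = 260.71 m.
Δh = h(OW-6) − h(OW-9) = 262.81 − 260.71 = 2.10 m.
Vertical separation Δz = 228.50 − 202.79 = 25.71 m.
|i_v| = |Δh| / Δz = 2.10 / 25.71 = 0.0817.
Head is higher in the shallow piezometer, so vertical flow is downward (recharge condition).

|i_v| ≈ 0.0817; vertical flow is downward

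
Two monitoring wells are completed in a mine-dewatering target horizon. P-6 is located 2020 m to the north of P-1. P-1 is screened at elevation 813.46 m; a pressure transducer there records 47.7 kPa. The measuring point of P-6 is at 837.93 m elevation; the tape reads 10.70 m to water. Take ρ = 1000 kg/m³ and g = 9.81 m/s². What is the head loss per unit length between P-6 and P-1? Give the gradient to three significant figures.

i ≈ 0.00441 m/m

Pressure head at P-1: ψ = P/(ρg) = 47.7×1000 / (1000 × 9.81) = 4.86 m.
Total head at P-1: h = z + ψ = 813.46 + 4.86 = 818.32 m.
Total head at P-6: h = 837.93 − 10.70 = 827.23 m.
Head difference: h(P-1) − h(P-6) = 818.32 − 827.23 = -8.91 m.
Hydraulic gradient: i = |Δh| / L = 8.91 / 2020 = 0.00441.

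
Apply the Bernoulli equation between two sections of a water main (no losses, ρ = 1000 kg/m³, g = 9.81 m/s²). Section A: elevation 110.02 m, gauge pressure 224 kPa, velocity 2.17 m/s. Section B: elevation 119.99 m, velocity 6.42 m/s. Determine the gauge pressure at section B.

P₂ ≈ 108 kPa

Pressure head at A: ψ₁ = P₁/(ρg) = 224×1000 / (1000 × 9.81) = 22.83 m.
Velocity heads: v₁²/2g = 2.17²/19.62 = 0.240 m; v₂²/2g = 6.42²/19.62 = 2.101 m.
Total head H = z₁ + ψ₁ + v₁²/2g = 110.02 + 22.83 + 0.240 = 133.09 m.
ψ₂ = H − z₂ − v₂²/2g = 133.09 − 119.99 − 2.101 = 11.00 m.
P₂ = ρgψ₂ = 1000 × 9.81 × 11.00 ≈ 108 kPa.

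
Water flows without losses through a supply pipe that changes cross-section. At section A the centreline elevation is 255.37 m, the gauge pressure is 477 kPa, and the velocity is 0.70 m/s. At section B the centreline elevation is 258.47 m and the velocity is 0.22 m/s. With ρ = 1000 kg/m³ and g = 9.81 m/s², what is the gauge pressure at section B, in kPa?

Pressure head at A: ψ₁ = P₁/(ρg) = 477×1000 / (1000 × 9.81) = 48.62 m.
Velocity heads: v₁²/2g = 0.70²/19.62 = 0.025 m; v₂²/2g = 0.22²/19.62 = 0.002 m.
Total head H = z₁ + ψ₁ + v₁²/2g = 255.37 + 48.62 + 0.025 = 304.01 m.
ψ₂ = H − z₂ − v₂²/2g = 304.01 − 258.47 − 0.002 = 45.54 m.
P₂ = ρgψ₂ = 1000 × 9.81 × 45.54 ≈ 447 kPa.

P₂ ≈ 447 kPa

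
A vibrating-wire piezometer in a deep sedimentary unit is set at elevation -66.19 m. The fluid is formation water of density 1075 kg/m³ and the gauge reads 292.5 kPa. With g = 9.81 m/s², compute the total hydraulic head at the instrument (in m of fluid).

h ≈ -38.45 m

ψ = P/(ρg) = 292.5×1000 / (1075 × 9.81) = 27.74 m.
h = z + ψ = -66.19 + 27.74 = -38.45 m.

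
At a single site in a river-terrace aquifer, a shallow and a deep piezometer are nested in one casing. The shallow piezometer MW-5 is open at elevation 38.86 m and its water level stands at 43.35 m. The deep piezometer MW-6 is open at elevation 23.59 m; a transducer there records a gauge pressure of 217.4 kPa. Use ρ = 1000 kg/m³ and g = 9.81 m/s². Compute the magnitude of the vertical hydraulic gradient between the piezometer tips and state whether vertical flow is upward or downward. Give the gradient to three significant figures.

|i_v| ≈ 0.157; vertical flow is upward

Total head at MW-5: h = 43.35 m (water level in the standpipe).
Pressure head at MW-6: ψ = P/(ρg) = 217.4×1000 / (1000 × 9.81) = 22.16 m.
Total head at MW-6: h = z + ψ = 23.59 + 22.16 = 45.75 m.
Δh = h(MW-5) − h(MW-6) = 43.35 − 45.75 = -2.40 m.
Vertical separation Δz = 38.86 − 23.59 = 15.27 m.
|i_v| = |Δh| / Δz = 2.40 / 15.27 = 0.157.
Head is higher in the deep piezometer, so vertical flow is upward (discharge condition).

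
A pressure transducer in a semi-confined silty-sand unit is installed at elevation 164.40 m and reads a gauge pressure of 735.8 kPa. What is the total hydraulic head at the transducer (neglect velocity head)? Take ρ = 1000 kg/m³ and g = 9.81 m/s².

h ≈ 239.41 m

ψ = P/(ρg) = 735.8×1000 / (1000 × 9.81) = 75.01 m.
h = z + ψ = 164.40 + 75.01 = 239.41 m.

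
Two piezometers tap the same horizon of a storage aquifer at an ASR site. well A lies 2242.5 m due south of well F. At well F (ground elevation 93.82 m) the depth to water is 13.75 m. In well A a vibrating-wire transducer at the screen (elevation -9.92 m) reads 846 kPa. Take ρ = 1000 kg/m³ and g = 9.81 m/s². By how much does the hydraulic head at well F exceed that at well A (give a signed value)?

Total head at well F: h = 93.82 − 13.75 = 80.07 m.
Pressure head at well A: ψ = P/(ρg) = 846×1000 / (1000 × 9.81) = 86.24 m.
Total head at well A: h = z + ψ = -9.92 + 86.24 = 76.32 m.
Head difference: h(well F) − h(well A) = 80.07 − 76.32 = 3.75 m.

Δh ≈ 3.75 m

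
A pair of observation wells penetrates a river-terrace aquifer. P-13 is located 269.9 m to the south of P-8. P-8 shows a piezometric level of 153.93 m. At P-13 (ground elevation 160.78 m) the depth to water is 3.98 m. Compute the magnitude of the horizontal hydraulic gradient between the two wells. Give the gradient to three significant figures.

Total head at P-8: h = 153.93 m (water level in the piezometer is the total head).
Total head at P-13: h = 160.78 − 3.98 = 156.80 m.
Head difference: h(P-8) − h(P-13) = 153.93 − 156.80 = -2.87 m.
Hydraulic gradient: i = |Δh| / L = 2.87 / 269.9 = 0.0106.

i ≈ 0.0106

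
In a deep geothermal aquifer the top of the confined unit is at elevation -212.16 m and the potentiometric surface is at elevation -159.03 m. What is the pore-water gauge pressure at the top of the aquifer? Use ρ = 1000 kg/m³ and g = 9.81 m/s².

Pressure head at the aquifer top: ψ = h − z = -159.03 − (-212.16) = 53.13 m.
P = ρgψ = 1000 × 9.81 × 53.13 = 521205 Pa ≈ 521 kPa.

P ≈ 521 kPa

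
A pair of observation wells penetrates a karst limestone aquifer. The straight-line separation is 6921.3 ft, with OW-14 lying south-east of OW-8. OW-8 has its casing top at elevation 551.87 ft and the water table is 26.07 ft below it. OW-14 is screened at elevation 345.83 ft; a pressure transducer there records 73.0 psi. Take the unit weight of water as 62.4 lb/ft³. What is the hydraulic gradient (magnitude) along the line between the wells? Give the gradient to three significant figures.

i ≈ 0.00166

Total head at OW-8: h = 551.87 − 26.07 = 525.80 ft.
Pressure head at OW-14: ψ = 144·P/γ = 144 × 73.0 / 62.4 = 168.46 ft.
Total head at OW-14: h = z + ψ = 345.83 + 168.46 = 514.29 ft.
Head difference: h(OW-8) − h(OW-14) = 525.80 − 514.29 = 11.51 ft.
Hydraulic gradient: i = |Δh| / L = 11.51 / 6921.3 = 0.00166.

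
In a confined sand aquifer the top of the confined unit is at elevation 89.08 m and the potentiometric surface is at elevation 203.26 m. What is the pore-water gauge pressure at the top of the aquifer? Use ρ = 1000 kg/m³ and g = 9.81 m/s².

P ≈ 1120 kPa

Pressure head at the aquifer top: ψ = h − z = 203.26 − 89.08 = 114.18 m.
P = ρgψ = 1000 × 9.81 × 114.18 = 1120106 Pa ≈ 1120 kPa.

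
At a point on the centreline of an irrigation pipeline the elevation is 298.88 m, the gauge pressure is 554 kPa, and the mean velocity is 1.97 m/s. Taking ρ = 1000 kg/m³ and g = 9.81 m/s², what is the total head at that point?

h ≈ 355.55 m

Pressure head ψ = P/(ρg) = 554×1000 / (1000 × 9.81) = 56.47 m.
Velocity head = v²/(2g) = 1.97² / (2 × 9.81) = 0.198 m.
h = z + ψ + v²/(2g) = 298.88 + 56.47 + 0.198 = 355.55 m.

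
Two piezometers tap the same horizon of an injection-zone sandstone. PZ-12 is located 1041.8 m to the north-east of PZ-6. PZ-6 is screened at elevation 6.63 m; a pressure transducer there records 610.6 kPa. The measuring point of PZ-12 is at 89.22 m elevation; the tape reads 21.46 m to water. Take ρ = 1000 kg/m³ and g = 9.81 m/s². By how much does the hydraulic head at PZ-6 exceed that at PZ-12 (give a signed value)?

Δh ≈ 1.11 m

Pressure head at PZ-6: ψ = P/(ρg) = 610.6×1000 / (1000 × 9.81) = 62.24 m.
Total head at PZ-6: h = z + ψ = 6.63 + 62.24 = 68.87 m.
Total head at PZ-12: h = 89.22 − 21.46 = 67.76 m.
Head difference: h(PZ-6) − h(PZ-12) = 68.87 − 67.76 = 1.11 m.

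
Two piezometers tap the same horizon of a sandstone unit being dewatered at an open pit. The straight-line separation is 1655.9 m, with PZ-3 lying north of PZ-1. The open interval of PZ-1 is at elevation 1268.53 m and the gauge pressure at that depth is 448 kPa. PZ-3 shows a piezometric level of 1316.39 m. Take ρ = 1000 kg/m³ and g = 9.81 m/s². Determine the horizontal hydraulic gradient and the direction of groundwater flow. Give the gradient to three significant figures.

i ≈ 0.00132; groundwater flows toward the south

Pressure head at PZ-1: ψ = P/(ρg) = 448×1000 / (1000 × 9.81) = 45.67 m.
Total head at PZ-1: h = z + ψ = 1268.53 + 45.67 = 1314.20 m.
Total head at PZ-3: h = 1316.39 m (water level in the piezometer is the total head).
Head difference: h(PZ-1) − h(PZ-3) = 1314.20 − 1316.39 = -2.19 m.
Hydraulic gradient: i = |Δh| / L = 2.19 / 1655.9 = 0.00132.
Flow is from higher to lower head: from PZ-3 toward PZ-1, i.e. toward the south.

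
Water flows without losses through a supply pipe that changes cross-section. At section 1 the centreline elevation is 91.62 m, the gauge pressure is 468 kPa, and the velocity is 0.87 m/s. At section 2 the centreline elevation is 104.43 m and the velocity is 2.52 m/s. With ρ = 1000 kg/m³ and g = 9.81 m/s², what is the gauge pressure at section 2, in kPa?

Pressure head at 1: ψ₁ = P₁/(ρg) = 468×1000 / (1000 × 9.81) = 47.71 m.
Velocity heads: v₁²/2g = 0.87²/19.62 = 0.039 m; v₂²/2g = 2.52²/19.62 = 0.324 m.
Total head H = z₁ + ψ₁ + v₁²/2g = 91.62 + 47.71 + 0.039 = 139.37 m.
ψ₂ = H − z₂ − v₂²/2g = 139.37 − 104.43 − 0.324 = 34.62 m.
P₂ = ρgψ₂ = 1000 × 9.81 × 34.62 ≈ 340 kPa.

P₂ ≈ 340 kPa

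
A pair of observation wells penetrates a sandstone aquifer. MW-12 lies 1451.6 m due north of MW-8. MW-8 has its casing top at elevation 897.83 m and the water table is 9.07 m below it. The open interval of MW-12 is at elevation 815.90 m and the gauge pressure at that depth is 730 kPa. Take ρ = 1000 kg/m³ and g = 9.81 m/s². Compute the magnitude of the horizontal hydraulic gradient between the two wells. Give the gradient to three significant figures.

i ≈ 0.00107

Total head at MW-8: h = 897.83 − 9.07 = 888.76 m.
Pressure head at MW-12: ψ = P/(ρg) = 730×1000 / (1000 × 9.81) = 74.41 m.
Total head at MW-12: h = z + ψ = 815.90 + 74.41 = 890.31 m.
Head difference: h(MW-8) − h(MW-12) = 888.76 − 890.31 = -1.55 m.
Hydraulic gradient: i = |Δh| / L = 1.55 / 1451.6 = 0.00107.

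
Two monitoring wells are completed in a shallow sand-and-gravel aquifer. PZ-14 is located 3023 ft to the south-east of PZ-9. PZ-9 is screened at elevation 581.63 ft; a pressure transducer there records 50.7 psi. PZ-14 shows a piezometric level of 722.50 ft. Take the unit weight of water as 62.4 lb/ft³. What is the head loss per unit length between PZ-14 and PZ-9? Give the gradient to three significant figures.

i ≈ 0.00790 ft/ft

Pressure head at PZ-9: ψ = 144·P/γ = 144 × 50.7 / 62.4 = 117.00 ft.
Total head at PZ-9: h = z + ψ = 581.63 + 117.00 = 698.63 ft.
Total head at PZ-14: h = 722.50 ft (water level in the piezometer is the total head).
Head difference: h(PZ-9) − h(PZ-14) = 698.63 − 722.50 = -23.87 ft.
Hydraulic gradient: i = |Δh| / L = 23.87 / 3023 = 0.00790.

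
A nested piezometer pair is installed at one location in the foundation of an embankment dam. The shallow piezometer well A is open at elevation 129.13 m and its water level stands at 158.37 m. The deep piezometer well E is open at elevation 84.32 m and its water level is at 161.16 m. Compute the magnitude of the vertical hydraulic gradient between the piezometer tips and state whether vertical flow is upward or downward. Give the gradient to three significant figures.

|i_v| ≈ 0.0623; vertical flow is upward

Total head at well A: h = 158.37 m (water level in the standpipe).
Total head at well E: h = 161.16 m.
Δh = h(well A) − h(well E) = 158.37 − 161.16 = -2.79 m.
Vertical separation Δz = 129.13 − 84.32 = 44.81 m.
|i_v| = |Δh| / Δz = 2.79 / 44.81 = 0.0623.
Head is higher in the deep piezometer, so vertical flow is upward (discharge condition).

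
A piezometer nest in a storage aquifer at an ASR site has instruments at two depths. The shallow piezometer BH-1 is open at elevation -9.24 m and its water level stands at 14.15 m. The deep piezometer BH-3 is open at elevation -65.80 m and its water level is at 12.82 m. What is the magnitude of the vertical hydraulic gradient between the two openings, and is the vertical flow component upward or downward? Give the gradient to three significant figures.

Total head at BH-1: h = 14.15 m (water level in the standpipe).
Total head at BH-3: h = 12.82 m.
Δh = h(BH-1) − h(BH-3) = 14.15 − 12.82 = 1.33 m.
Vertical separation Δz = -9.24 − (-65.80) = 56.56 m.
|i_v| = |Δh| / Δz = 1.33 / 56.56 = 0.0235.
Head is higher in the shallow piezometer, so vertical flow is downward (recharge condition).

|i_v| ≈ 0.0235; vertical flow is downward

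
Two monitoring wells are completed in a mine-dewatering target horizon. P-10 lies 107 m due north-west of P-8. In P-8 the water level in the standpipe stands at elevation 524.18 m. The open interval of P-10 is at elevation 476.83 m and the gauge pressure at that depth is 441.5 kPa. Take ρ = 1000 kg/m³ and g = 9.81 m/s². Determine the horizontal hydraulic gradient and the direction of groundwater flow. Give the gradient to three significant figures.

i ≈ 0.0219; groundwater flows toward the north-west

Total head at P-8: h = 524.18 m (water level in the piezometer is the total head).
Pressure head at P-10: ψ = P/(ρg) = 441.5×1000 / (1000 × 9.81) = 45.01 m.
Total head at P-10: h = z + ψ = 476.83 + 45.01 = 521.84 m.
Head difference: h(P-8) − h(P-10) = 524.18 − 521.84 = 2.34 m.
Hydraulic gradient: i = |Δh| / L = 2.34 / 107 = 0.0219.
Flow is from higher to lower head: from P-8 toward P-10, i.e. toward the north-west.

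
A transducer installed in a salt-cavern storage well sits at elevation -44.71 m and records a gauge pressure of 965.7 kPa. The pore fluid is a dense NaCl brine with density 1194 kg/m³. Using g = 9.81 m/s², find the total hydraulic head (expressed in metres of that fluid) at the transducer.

ψ = P/(ρg) = 965.7×1000 / (1194 × 9.81) = 82.45 m.
h = z + ψ = -44.71 + 82.45 = 37.74 m.

h ≈ 37.74 m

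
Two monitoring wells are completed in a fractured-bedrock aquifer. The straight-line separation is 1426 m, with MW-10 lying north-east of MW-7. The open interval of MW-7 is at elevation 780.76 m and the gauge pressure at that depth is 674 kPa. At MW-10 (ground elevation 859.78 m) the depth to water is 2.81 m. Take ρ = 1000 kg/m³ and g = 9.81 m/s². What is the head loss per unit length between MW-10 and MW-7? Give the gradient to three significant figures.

i ≈ 0.00526 m/m

Pressure head at MW-7: ψ = P/(ρg) = 674×1000 / (1000 × 9.81) = 68.71 m.
Total head at MW-7: h = z + ψ = 780.76 + 68.71 = 849.47 m.
Total head at MW-10: h = 859.78 − 2.81 = 856.97 m.
Head difference: h(MW-7) − h(MW-10) = 849.47 − 856.97 = -7.50 m.
Hydraulic gradient: i = |Δh| / L = 7.50 / 1426 = 0.00526.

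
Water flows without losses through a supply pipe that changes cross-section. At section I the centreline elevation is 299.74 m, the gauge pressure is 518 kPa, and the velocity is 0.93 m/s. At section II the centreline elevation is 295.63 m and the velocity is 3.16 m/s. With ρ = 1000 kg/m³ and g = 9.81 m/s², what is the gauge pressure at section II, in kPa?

Pressure head at I: ψ₁ = P₁/(ρg) = 518×1000 / (1000 × 9.81) = 52.80 m.
Velocity heads: v₁²/2g = 0.93²/19.62 = 0.044 m; v₂²/2g = 3.16²/19.62 = 0.509 m.
Total head H = z₁ + ψ₁ + v₁²/2g = 299.74 + 52.80 + 0.044 = 352.58 m.
ψ₂ = H − z₂ − v₂²/2g = 352.58 − 295.63 − 0.509 = 56.44 m.
P₂ = ρgψ₂ = 1000 × 9.81 × 56.44 ≈ 554 kPa.

P₂ ≈ 554 kPa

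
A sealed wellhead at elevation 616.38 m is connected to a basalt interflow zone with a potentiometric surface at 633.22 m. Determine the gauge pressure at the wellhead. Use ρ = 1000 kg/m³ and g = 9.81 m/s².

P ≈ 165 kPa

Head above the cap: Δh = 633.22 − 616.38 = 16.84 m.
P = ρgΔh = 1000 × 9.81 × 16.84 = 165200 Pa ≈ 165 kPa.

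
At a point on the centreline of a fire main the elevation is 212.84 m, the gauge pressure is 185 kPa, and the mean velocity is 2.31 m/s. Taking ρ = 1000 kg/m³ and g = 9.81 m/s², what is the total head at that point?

Pressure head ψ = P/(ρg) = 185×1000 / (1000 × 9.81) = 18.86 m.
Velocity head = v²/(2g) = 2.31² / (2 × 9.81) = 0.272 m.
h = z + ψ + v²/(2g) = 212.84 + 18.86 + 0.272 = 231.97 m.

h ≈ 231.97 m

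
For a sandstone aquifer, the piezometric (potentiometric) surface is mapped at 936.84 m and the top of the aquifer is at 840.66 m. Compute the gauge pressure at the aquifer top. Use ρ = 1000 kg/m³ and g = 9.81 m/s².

Pressure head at the aquifer top: ψ = h − z = 936.84 − 840.66 = 96.18 m.
P = ρgψ = 1000 × 9.81 × 96.18 = 943526 Pa ≈ 944 kPa.

P ≈ 944 kPa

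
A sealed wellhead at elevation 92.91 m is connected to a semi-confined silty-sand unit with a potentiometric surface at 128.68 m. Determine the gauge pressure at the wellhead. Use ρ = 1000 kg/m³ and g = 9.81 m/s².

Head above the cap: Δh = 128.68 − 92.91 = 35.77 m.
P = ρgΔh = 1000 × 9.81 × 35.77 = 350904 Pa ≈ 351 kPa.

P ≈ 351 kPa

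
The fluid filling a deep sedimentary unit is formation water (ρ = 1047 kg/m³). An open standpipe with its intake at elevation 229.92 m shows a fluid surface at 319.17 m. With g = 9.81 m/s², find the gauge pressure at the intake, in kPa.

P ≈ 917 kPa

Pressure head ψ = h − z = 319.17 − 229.92 = 89.25 m.
P = ρgψ = 1047 × 9.81 × 89.25 = 916693 Pa ≈ 917 kPa.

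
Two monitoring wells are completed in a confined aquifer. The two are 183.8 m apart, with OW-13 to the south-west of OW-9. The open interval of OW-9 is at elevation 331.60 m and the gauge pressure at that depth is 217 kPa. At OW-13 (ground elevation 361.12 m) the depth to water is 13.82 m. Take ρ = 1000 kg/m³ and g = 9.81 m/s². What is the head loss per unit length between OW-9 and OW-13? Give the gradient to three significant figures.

Pressure head at OW-9: ψ = P/(ρg) = 217×1000 / (1000 × 9.81) = 22.12 m.
Total head at OW-9: h = z + ψ = 331.60 + 22.12 = 353.72 m.
Total head at OW-13: h = 361.12 − 13.82 = 347.30 m.
Head difference: h(OW-9) − h(OW-13) = 353.72 − 347.30 = 6.42 m.
Hydraulic gradient: i = |Δh| / L = 6.42 / 183.8 = 0.0349.

i ≈ 0.0349 m/m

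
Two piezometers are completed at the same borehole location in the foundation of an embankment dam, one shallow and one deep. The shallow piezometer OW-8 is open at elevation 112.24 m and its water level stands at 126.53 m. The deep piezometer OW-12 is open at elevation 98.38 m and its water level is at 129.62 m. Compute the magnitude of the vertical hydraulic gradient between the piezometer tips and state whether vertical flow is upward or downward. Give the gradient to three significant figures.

|i_v| ≈ 0.223; vertical flow is upward

Total head at OW-8: h = 126.53 m (water level in the standpipe).
Total head at OW-12: h = 129.62 m.
Δh = h(OW-8) − h(OW-12) = 126.53 − 129.62 = -3.09 m.
Vertical separation Δz = 112.24 − 98.38 = 13.86 m.
|i_v| = |Δh| / Δz = 3.09 / 13.86 = 0.223.
Head is higher in the deep piezometer, so vertical flow is upward (discharge condition).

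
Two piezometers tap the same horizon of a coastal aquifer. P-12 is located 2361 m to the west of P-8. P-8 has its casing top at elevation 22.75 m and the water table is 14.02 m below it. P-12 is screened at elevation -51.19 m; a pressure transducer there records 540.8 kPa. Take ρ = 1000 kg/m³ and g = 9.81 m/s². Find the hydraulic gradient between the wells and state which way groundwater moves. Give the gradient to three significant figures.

i ≈ 0.00203; groundwater flows toward the west

Total head at P-8: h = 22.75 − 14.02 = 8.73 m.
Pressure head at P-12: ψ = P/(ρg) = 540.8×1000 / (1000 × 9.81) = 55.13 m.
Total head at P-12: h = z + ψ = -51.19 + 55.13 = 3.94 m.
Head difference: h(P-8) − h(P-12) = 8.73 − 3.94 = 4.79 m.
Hydraulic gradient: i = |Δh| / L = 4.79 / 2361 = 0.00203.
Flow is from higher to lower head: from P-8 toward P-12, i.e. toward the west.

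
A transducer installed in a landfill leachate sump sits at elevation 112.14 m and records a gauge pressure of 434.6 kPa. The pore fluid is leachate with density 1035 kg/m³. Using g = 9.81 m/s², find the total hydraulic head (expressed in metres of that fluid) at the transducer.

ψ = P/(ρg) = 434.6×1000 / (1035 × 9.81) = 42.80 m.
h = z + ψ = 112.14 + 42.80 = 154.94 m.

h ≈ 154.94 m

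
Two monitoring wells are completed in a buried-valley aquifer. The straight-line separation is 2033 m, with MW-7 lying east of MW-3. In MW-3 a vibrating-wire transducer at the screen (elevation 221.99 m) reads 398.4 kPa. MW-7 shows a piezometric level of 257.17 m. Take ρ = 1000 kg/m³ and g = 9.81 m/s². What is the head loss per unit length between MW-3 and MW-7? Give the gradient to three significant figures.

i ≈ 0.00267 m/m

Pressure head at MW-3: ψ = P/(ρg) = 398.4×1000 / (1000 × 9.81) = 40.61 m.
Total head at MW-3: h = z + ψ = 221.99 + 40.61 = 262.60 m.
Total head at MW-7: h = 257.17 m (water level in the piezometer is the total head).
Head difference: h(MW-3) − h(MW-7) = 262.60 − 257.17 = 5.43 m.
Hydraulic gradient: i = |Δh| / L = 5.43 / 2033 = 0.00267.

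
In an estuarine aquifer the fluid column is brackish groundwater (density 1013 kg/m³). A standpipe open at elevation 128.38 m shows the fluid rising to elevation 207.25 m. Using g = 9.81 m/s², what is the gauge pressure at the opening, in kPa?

Pressure head ψ = h − z = 207.25 − 128.38 = 78.87 m.
P = ρgψ = 1013 × 9.81 × 78.87 = 783773 Pa ≈ 784 kPa.

P ≈ 784 kPa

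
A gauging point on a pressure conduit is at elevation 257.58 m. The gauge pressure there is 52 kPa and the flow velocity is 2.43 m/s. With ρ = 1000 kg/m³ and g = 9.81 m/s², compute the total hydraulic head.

Pressure head ψ = P/(ρg) = 52×1000 / (1000 × 9.81) = 5.30 m.
Velocity head = v²/(2g) = 2.43² / (2 × 9.81) = 0.301 m.
h = z + ψ + v²/(2g) = 257.58 + 5.30 + 0.301 = 263.18 m.

h ≈ 263.18 m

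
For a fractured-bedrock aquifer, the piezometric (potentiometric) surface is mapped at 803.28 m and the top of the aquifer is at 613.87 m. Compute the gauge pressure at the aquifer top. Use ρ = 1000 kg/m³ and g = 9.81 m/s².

P ≈ 1860 kPa

Pressure head at the aquifer top: ψ = h − z = 803.28 − 613.87 = 189.41 m.
P = ρgψ = 1000 × 9.81 × 189.41 = 1858112 Pa ≈ 1860 kPa.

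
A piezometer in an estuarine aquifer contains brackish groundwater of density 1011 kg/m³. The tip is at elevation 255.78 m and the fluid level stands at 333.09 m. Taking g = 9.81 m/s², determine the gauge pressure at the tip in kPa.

Pressure head ψ = h − z = 333.09 − 255.78 = 77.31 m.
P = ρgψ = 1011 × 9.81 × 77.31 = 766754 Pa ≈ 767 kPa.

P ≈ 767 kPa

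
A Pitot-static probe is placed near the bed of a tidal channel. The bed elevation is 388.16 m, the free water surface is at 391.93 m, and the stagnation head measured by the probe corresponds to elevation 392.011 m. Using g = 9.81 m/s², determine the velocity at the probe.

v ≈ 1.26 m/s

Near the bed, under hydrostatic conditions, the piezometric head (z + ψ) equals the free-surface elevation, 391.93 m.
Velocity head = total − piezometric = 392.011 − 391.93 = 0.081 m.
v = √(2g·h_v) = √(2 × 9.81 × 0.081) = 1.26 m/s.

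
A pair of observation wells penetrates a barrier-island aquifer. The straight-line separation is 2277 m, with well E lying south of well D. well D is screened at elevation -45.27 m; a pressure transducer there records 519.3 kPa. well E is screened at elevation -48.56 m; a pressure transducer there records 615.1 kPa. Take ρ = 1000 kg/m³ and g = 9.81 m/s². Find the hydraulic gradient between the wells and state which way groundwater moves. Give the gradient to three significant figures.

Pressure head at well D: ψ = P/(ρg) = 519.3×1000 / (1000 × 9.81) = 52.94 m.
Total head at well D: h = z + ψ = -45.27 + 52.94 = 7.67 m.
Pressure head at well E: ψ = P/(ρg) = 615.1×1000 / (1000 × 9.81) = 62.70 m.
Total head at well E: h = z + ψ = -48.56 + 62.70 = 14.14 m.
Head difference: h(well D) − h(well E) = 7.67 − 14.14 = -6.47 m.
Hydraulic gradient: i = |Δh| / L = 6.47 / 2277 = 0.00284.
Flow is from higher to lower head: from well E toward well D, i.e. toward the north.

i ≈ 0.00284; groundwater flows toward the north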